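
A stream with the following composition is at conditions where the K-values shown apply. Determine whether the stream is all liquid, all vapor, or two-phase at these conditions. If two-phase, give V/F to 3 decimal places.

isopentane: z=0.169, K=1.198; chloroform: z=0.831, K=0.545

all liquid

ΣzᵢKᵢ = 0.655; Σzᵢ/Kᵢ = 1.666.
Since ΣzᵢKᵢ < 1 the mixture is below its bubble point — single liquid phase.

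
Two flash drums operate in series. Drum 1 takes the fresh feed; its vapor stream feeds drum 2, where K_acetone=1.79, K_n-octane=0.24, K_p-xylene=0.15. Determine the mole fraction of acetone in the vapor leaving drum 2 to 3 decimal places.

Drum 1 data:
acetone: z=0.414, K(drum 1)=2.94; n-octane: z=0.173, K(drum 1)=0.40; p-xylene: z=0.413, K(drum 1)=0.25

Drum 1:
Newton iteration, ψ₁⁰ = 0.61:
  ψ₁ = 0.610: g = -0.3668, g' = -1.271 → ψ₁ = 0.321
  ψ₁ = 0.321: g = -0.0420, g' = -1.090 → ψ₁ = 0.283
Converged at ψ₁ = 0.283.
Drum-1 compositions:
  acetone: x = 0.267, y = 0.786
  n-octane: x = 0.208, y = 0.083
  p-xylene: x = 0.524, y = 0.131
Drum-2 feed = drum-1 vapor: z₂ = (0.7855, 0.0834, 0.1311).
Drum 2:
Let ψ₂ = V/F and solve Σ zᵢ(Kᵢ−1)/(1+ψ₂(Kᵢ−1)) = 0.
Check two-phase: ΣzᵢKᵢ = 1.446 > 1 and Σzᵢ/Kᵢ = 1.660 > 1, so g(0) = 0.446 > 0 and g(1) = -0.660 < 0.
Iterate (Newton) starting at ψ₂ = 0.58:
  ψ₂ = 0.580: g = 0.0925, g' = -0.753 → ψ₂ = 0.703
  ψ₂ = 0.703: g = -0.0138, g' = -1.009 → ψ₂ = 0.689
Converged at ψ₂ = 0.689.
  acetone: x = 0.509, y = 0.911
  n-octane: x = 0.175, y = 0.042
  p-xylene: x = 0.316, y = 0.047

y_acetone (drum 2) = 0.911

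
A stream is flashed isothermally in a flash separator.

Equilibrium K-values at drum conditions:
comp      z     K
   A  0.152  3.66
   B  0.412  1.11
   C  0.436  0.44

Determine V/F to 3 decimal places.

V/F = 0.255

Newton iteration, V/F⁰ = 0.5:
  V/F = 0.500: g = -0.1226, g' = -0.466 → V/F = 0.237
  V/F = 0.237: g = 0.0106, g' = -0.591 → V/F = 0.255
Converged at V/F = 0.255.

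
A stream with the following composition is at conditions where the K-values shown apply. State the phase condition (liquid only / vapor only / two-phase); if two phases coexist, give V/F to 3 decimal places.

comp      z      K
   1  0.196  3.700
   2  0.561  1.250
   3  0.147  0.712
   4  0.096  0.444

ΣzᵢKᵢ = 1.574; Σzᵢ/Kᵢ = 0.924.
Since Σzᵢ/Kᵢ < 1 the mixture is above its dew point — single vapor phase.

vapor only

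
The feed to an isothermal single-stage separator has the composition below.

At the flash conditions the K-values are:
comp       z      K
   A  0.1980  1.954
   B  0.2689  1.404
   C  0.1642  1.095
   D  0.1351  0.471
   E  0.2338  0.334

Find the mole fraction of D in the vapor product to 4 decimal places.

Iterate (Newton) starting at ψ = 0.51:
  ψ = 0.5100: g = -0.10165, g' = -0.4218 → ψ = 0.2690
  ψ = 0.2690: g = -0.00951, g' = -0.3565 → ψ = 0.2423
  ψ = 0.2423: g = -0.00004, g' = -0.3539 → ψ = 0.2422
Converged at ψ = 0.2422.
Compositions from xᵢ = zᵢ/(1+ψ(Kᵢ−1)), yᵢ = Kᵢxᵢ:
  A: x = 0.1608, y = 0.3143
  B: x = 0.2449, y = 0.3439
  C: x = 0.1605, y = 0.1758
  D: x = 0.1550, y = 0.0730
  E: x = 0.2788, y = 0.0931

y_D = 0.0730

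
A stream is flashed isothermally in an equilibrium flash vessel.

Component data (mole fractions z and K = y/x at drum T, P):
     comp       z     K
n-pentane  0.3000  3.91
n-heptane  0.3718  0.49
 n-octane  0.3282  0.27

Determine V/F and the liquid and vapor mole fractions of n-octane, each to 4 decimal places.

Rachford–Rice: g(V/F) = Σ zᵢ(Kᵢ−1)/(1+V/F(Kᵢ−1)) = 0.
Check two-phase: ΣzᵢKᵢ = 1.4438 > 1 and Σzᵢ/Kᵢ = 2.0511 > 1, so g(0) = 0.4438 > 0 and g(1) = -1.0511 < 0.
Newton–Raphson from V/F = 0.5:
  V/F = 0.5000: g = -0.27622, g' = -1.0295 → V/F = 0.2317
  V/F = 0.2317: g = 0.01805, g' = -1.2840 → V/F = 0.2458
  V/F = 0.2458: g = 0.00025, g' = -1.2497 → V/F = 0.2459
Converged at V/F = 0.2459.
Compositions from xᵢ = zᵢ/(1+V/F(Kᵢ−1)), yᵢ = Kᵢxᵢ:
  n-pentane: x = 0.1749, y = 0.6837
  n-heptane: x = 0.4251, y = 0.2083
  n-octane: x = 0.4000, y = 0.1080

V/F = 0.2459, x_n-octane = 0.4000, y_n-octane = 0.1080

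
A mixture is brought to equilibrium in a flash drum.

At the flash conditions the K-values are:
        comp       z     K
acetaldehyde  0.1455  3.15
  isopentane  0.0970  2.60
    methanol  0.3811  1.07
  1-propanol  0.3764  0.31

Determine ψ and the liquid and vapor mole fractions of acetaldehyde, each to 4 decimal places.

ψ = 0.2902, x_acetaldehyde = 0.0896, y_acetaldehyde = 0.2822

Iterate (Newton) starting at ψ = 0.59:
  ψ = 0.5900: g = -0.19469, g' = -0.7079 → ψ = 0.3150
  ψ = 0.3150: g = -0.01602, g' = -0.6432 → ψ = 0.2901
  ψ = 0.2901: g = 0.00011, g' = -0.6529 → ψ = 0.2902
Converged at ψ = 0.2902.
Compositions from xᵢ = zᵢ/(1+ψ(Kᵢ−1)), yᵢ = Kᵢxᵢ:
  acetaldehyde: x = 0.0896, y = 0.2822
  isopentane: x = 0.0662, y = 0.1722
  methanol: x = 0.3735, y = 0.3997
  1-propanol: x = 0.4707, y = 0.1459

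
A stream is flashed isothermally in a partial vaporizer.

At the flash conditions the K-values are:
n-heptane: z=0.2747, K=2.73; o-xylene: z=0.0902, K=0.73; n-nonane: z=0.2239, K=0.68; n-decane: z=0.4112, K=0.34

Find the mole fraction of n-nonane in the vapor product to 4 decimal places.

y_n-nonane = 0.1583

Rachford–Rice: g(V/F) = Σ zᵢ(Kᵢ−1)/(1+V/F(Kᵢ−1)) = 0.
Feasibility: ΣzᵢKᵢ = 1.1078, Σzᵢ/Kᵢ = 1.7629 — both > 1, two phases present.
Newton–Raphson from V/F = 0.62:
  V/F = 0.6200: g = -0.34870, g' = -0.7497 → V/F = 0.1549
  V/F = 0.1549: g = -0.02830, g' = -0.7661 → V/F = 0.1180
  V/F = 0.1180: g = 0.00077, g' = -0.8095 → V/F = 0.1189
Converged at V/F = 0.1189.
Compositions from xᵢ = zᵢ/(1+V/F(Kᵢ−1)), yᵢ = Kᵢxᵢ:
  n-heptane: x = 0.2278, y = 0.6220
  o-xylene: x = 0.0932, y = 0.0680
  n-nonane: x = 0.2328, y = 0.1583
  n-decane: x = 0.4462, y = 0.1517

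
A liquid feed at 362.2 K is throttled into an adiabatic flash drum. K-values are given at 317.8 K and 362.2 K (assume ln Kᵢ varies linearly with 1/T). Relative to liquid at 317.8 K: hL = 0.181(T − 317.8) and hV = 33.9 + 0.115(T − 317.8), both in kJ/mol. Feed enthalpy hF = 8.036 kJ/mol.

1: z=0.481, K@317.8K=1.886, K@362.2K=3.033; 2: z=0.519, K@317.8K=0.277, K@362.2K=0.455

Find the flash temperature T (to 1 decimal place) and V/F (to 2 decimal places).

T = 325.2 K, V/F = 0.20

Adiabatic flash: solve Rachford–Rice at each trial T, then check hF = ψ·hV(T) + (1−ψ)·hL(T).
  T = 317.8 K: K = (1.886, 0.277), RR gives ψ = 0.080, H_out = 2.695 kJ/mol
  T = 362.2 K: K = (3.033, 0.455), RR gives ψ = 0.627, H_out = 27.463 kJ/mol
  T = 340.0 K: K = (2.429, 0.361), RR gives ψ = 0.389, H_out = 16.647 kJ/mol
  T = 328.9 K: K = (2.150, 0.318), RR gives ψ = 0.253, H_out = 10.412 kJ/mol
  T = 323.4 K: K = (2.017, 0.297), RR gives ψ = 0.174, H_out = 6.846 kJ/mol
  T = 326.1 K: K = (2.082, 0.307), RR gives ψ = 0.214, H_out = 8.649 kJ/mol
  T = 324.8 K: K = (2.050, 0.302), RR gives ψ = 0.195, H_out = 7.795 kJ/mol
Linear interpolation between T = 324.8 (H_out = 7.795) and T = 326.1 (H_out = 8.649) on hF = 8.036 gives T ≈ 325.2 K, at which ψ = 0.20.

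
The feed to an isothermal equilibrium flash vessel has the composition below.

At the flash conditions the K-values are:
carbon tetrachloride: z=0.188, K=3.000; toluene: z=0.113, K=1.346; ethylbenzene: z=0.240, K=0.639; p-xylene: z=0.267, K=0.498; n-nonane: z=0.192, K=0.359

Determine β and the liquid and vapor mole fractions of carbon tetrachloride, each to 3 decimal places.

β = 0.085, x_carbon tetrachloride = 0.161, y_carbon tetrachloride = 0.482

Let β = V/F and solve Σ zᵢ(Kᵢ−1)/(1+β(Kᵢ−1)) = 0.
Check two-phase: ΣzᵢKᵢ = 1.071 > 1 and Σzᵢ/Kᵢ = 1.593 > 1, so g(0) = 0.071 > 0 and g(1) = -0.593 < 0.
Iterate (Newton) starting at β = 0.68:
  β = 0.680: g = -0.3455, g' = -0.602 → β = 0.106
  β = 0.106: g = -0.0157, g' = -0.724 → β = 0.084
  β = 0.084: g = 0.0004, g' = -0.758 → β = 0.085
Converged at β = 0.085.
Compositions from xᵢ = zᵢ/(1+β(Kᵢ−1)), yᵢ = Kᵢxᵢ:
  carbon tetrachloride: x = 0.161, y = 0.482
  toluene: x = 0.110, y = 0.148
  ethylbenzene: x = 0.248, y = 0.158
  p-xylene: x = 0.279, y = 0.139
  n-nonane: x = 0.203, y = 0.073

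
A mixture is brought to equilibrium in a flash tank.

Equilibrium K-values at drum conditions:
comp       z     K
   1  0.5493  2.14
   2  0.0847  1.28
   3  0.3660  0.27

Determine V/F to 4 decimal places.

Newton iteration, V/F⁰ = 0.5:
  V/F = 0.5000: g = -0.00110, g' = -0.7784 → V/F = 0.4986
Converged at V/F = 0.4986.

V/F = 0.4986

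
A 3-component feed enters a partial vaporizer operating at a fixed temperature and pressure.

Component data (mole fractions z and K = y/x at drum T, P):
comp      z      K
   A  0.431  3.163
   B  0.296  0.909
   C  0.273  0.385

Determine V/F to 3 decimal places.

Newton–Raphson from V/F = 0.5:
  V/F = 0.500: g = 0.1772, g' = -0.683 → V/F = 0.759
  V/F = 0.759: g = 0.0089, g' = -0.655 → V/F = 0.773
Converged at V/F = 0.773.

V/F = 0.773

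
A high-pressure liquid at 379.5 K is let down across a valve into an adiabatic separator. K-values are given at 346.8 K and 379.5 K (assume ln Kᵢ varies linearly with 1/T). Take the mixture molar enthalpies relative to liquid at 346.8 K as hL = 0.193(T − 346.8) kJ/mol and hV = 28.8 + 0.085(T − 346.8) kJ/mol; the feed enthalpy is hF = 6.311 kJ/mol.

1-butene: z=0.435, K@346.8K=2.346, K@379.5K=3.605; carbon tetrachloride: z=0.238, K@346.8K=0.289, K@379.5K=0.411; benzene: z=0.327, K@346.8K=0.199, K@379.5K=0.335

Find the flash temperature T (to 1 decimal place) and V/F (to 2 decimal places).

Adiabatic flash: solve Rachford–Rice at each trial T, then check hF = ψ·hV(T) + (1−ψ)·hL(T).
  T = 346.8 K: K = (2.346, 0.289, 0.199), RR gives ψ = 0.150, H_out = 4.321 kJ/mol
  T = 379.5 K: K = (3.605, 0.411, 0.335), RR gives ψ = 0.469, H_out = 18.170 kJ/mol
  T = 363.1 K: K = (2.934, 0.347, 0.261), RR gives ψ = 0.326, H_out = 11.970 kJ/mol
  T = 355.0 K: K = (2.632, 0.318, 0.229), RR gives ψ = 0.246, H_out = 8.456 kJ/mol
  T = 350.9 K: K = (2.487, 0.303, 0.214), RR gives ψ = 0.201, H_out = 6.480 kJ/mol
  T = 348.9 K: K = (2.417, 0.296, 0.206), RR gives ψ = 0.177, H_out = 5.453 kJ/mol
Linear interpolation between T = 348.9 (H_out = 5.453) and T = 350.9 (H_out = 6.480) on hF = 6.311 gives T ≈ 350.6 K, at which ψ = 0.20.

T = 350.6 K, V/F = 0.20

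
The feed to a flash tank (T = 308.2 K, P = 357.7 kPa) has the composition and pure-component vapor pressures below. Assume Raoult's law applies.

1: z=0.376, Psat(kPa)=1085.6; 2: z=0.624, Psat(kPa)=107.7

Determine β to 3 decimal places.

Raoult's law: Kᵢ = Pᵢˢᵃᵗ/P = Pᵢˢᵃᵗ/357.7.
  K_1 = 1085.6/357.7 = 3.03495, K_2 = 107.7/357.7 = 0.30109
Rachford–Rice: g(β) = Σ zᵢ(Kᵢ−1)/(1+β(Kᵢ−1)) = 0.
Feasibility: ΣzᵢKᵢ = 1.329, Σzᵢ/Kᵢ = 2.196 — both > 1, two phases present.
Iterate (Newton) starting at β = 0.53:
  β = 0.530: g = -0.3246, g' = -1.129 → β = 0.243
  β = 0.243: g = -0.0129, g' = -1.140 → β = 0.231
Converged at β = 0.231.

β = 0.231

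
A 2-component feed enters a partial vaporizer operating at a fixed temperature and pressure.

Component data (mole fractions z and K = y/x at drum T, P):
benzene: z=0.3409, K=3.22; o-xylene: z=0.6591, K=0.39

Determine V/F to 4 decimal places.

V/F = 0.2620

Rachford–Rice: g(V/F) = Σ zᵢ(Kᵢ−1)/(1+V/F(Kᵢ−1)) = 0.
Feasibility: ΣzᵢKᵢ = 1.3547, Σzᵢ/Kᵢ = 1.7959 — both > 1, two phases present.
Binary case is linear: z₁(K₁−1)(1+V/F(K₂−1)) + z₂(K₂−1)(1+V/F(K₁−1)) = 0
⇒ V/F = [z₁(K₁−1)+z₂(K₂−1)] / [−(K₁−1)(K₂−1)] = 0.35475/1.35420 = 0.2620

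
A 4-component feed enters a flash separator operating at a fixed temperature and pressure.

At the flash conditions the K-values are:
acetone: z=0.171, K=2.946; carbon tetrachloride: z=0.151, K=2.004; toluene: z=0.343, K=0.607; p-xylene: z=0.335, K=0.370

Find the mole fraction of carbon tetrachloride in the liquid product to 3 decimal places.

x_carbon tetrachloride = 0.129

Rachford–Rice: g(V/F) = Σ zᵢ(Kᵢ−1)/(1+V/F(Kᵢ−1)) = 0.
Feasibility: ΣzᵢKᵢ = 1.139, Σzᵢ/Kᵢ = 1.604 — both > 1, two phases present.
Newton iteration, V/F⁰ = 0.63:
  V/F = 0.630: g = -0.2867, g' = -0.647 → V/F = 0.187
  V/F = 0.187: g = -0.0129, g' = -0.689 → V/F = 0.168
Converged at V/F = 0.168.
Compositions from xᵢ = zᵢ/(1+V/F(Kᵢ−1)), yᵢ = Kᵢxᵢ:
  acetone: x = 0.129, y = 0.380
  carbon tetrachloride: x = 0.129, y = 0.259
  toluene: x = 0.367, y = 0.223
  p-xylene: x = 0.375, y = 0.139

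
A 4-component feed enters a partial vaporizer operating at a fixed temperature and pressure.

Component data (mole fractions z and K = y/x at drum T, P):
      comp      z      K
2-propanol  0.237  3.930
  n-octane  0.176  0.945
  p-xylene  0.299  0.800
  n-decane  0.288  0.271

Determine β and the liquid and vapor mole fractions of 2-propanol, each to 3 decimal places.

β = 0.333, x_2-propanol = 0.120, y_2-propanol = 0.471

Material balance + equilibrium reduce to Σ zᵢ(Kᵢ−1)/(1+β(Kᵢ−1)) = 0.
Check two-phase: ΣzᵢKᵢ = 1.415 > 1 and Σzᵢ/Kᵢ = 1.683 > 1, so g(0) = 0.415 > 0 and g(1) = -0.683 < 0.
Newton iteration, β⁰ = 0.5:
  β = 0.500: g = -0.1251, g' = -0.729 → β = 0.328
  β = 0.328: g = 0.0039, g' = -0.807 → β = 0.333
Converged at β = 0.333.
Compositions from xᵢ = zᵢ/(1+β(Kᵢ−1)), yᵢ = Kᵢxᵢ:
  2-propanol: x = 0.120, y = 0.471
  n-octane: x = 0.179, y = 0.169
  p-xylene: x = 0.320, y = 0.256
  n-decane: x = 0.380, y = 0.103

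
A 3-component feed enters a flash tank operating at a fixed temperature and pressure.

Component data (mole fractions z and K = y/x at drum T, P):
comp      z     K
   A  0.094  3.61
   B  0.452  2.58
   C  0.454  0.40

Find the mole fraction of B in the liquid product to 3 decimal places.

Let β = V/F and solve Σ zᵢ(Kᵢ−1)/(1+β(Kᵢ−1)) = 0.
Feasibility: ΣzᵢKᵢ = 1.687, Σzᵢ/Kᵢ = 1.336 — both > 1, two phases present.
Newton–Raphson from β = 0.5:
  β = 0.500: g = 0.1163, g' = -0.806 → β = 0.644
  β = 0.644: g = 0.0014, g' = -0.800 → β = 0.646
Converged at β = 0.646.
Compositions from xᵢ = zᵢ/(1+β(Kᵢ−1)), yᵢ = Kᵢxᵢ:
  A: x = 0.035, y = 0.126
  B: x = 0.224, y = 0.577
  C: x = 0.741, y = 0.297

x_B = 0.224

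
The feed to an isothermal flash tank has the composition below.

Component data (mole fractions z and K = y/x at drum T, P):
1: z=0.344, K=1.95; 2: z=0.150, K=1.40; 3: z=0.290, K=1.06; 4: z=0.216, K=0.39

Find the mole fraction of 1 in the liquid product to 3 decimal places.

Newton–Raphson from ψ = 0.5:
  ψ = 0.500: g = 0.0989, g' = -0.327 → ψ = 0.803
  ψ = 0.803: g = -0.0107, g' = -0.423 → ψ = 0.777
Converged at ψ = 0.777.
Compositions from xᵢ = zᵢ/(1+ψ(Kᵢ−1)), yᵢ = Kᵢxᵢ:
  1: x = 0.198, y = 0.386
  2: x = 0.114, y = 0.160
  3: x = 0.277, y = 0.294
  4: x = 0.411, y = 0.160

x_1 = 0.198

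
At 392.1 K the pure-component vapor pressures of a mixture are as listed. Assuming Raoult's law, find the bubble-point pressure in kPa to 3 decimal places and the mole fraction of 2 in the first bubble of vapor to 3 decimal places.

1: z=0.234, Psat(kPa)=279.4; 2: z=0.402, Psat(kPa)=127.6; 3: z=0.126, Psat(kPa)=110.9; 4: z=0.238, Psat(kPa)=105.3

At the bubble point ψ → 0, so ΣzᵢKᵢ = 1 with Kᵢ = Pᵢˢᵃᵗ/P ⇒ P = ΣzᵢPᵢˢᵃᵗ.
P = 0.234·279.4 + 0.402·127.6 + 0.126·110.9 + 0.238·105.3 = 155.710 kPa
yᵢ = zᵢPᵢˢᵃᵗ/P ⇒ y_2 = 0.402·127.6/155.710 = 0.329

Pbub = 155.710 kPa, y_2 = 0.329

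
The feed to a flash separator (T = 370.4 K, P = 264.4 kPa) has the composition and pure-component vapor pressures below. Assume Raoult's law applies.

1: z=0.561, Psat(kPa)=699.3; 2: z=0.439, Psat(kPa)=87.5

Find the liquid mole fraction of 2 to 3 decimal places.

x_2 = 0.711

Raoult's law: Kᵢ = Pᵢˢᵃᵗ/P = Pᵢˢᵃᵗ/264.4.
  K_1 = 699.3/264.4 = 2.64486, K_2 = 87.5/264.4 = 0.33094
Material balance + equilibrium reduce to Σ zᵢ(Kᵢ−1)/(1+β(Kᵢ−1)) = 0.
Feasibility: ΣzᵢKᵢ = 1.629, Σzᵢ/Kᵢ = 1.539 — both > 1, two phases present.
Binary case is linear: z₁(K₁−1)(1+β(K₂−1)) + z₂(K₂−1)(1+β(K₁−1)) = 0
⇒ β = [z₁(K₁−1)+z₂(K₂−1)] / [−(K₁−1)(K₂−1)] = 0.6290/1.1005 = 0.572
Compositions from xᵢ = zᵢ/(1+β(Kᵢ−1)), yᵢ = Kᵢxᵢ:
  1: x = 0.289, y = 0.765
  2: x = 0.711, y = 0.235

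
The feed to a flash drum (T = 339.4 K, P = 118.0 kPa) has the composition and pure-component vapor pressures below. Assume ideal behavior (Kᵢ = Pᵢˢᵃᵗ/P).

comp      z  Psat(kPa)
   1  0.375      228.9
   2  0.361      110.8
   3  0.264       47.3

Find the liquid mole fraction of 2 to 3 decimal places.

Raoult's law: Kᵢ = Pᵢˢᵃᵗ/P = Pᵢˢᵃᵗ/118.0.
  K_1 = 228.9/118.0 = 1.93983, K_2 = 110.8/118.0 = 0.93898, K_3 = 47.3/118.0 = 0.40085
Let ψ = V/F and solve Σ zᵢ(Kᵢ−1)/(1+ψ(Kᵢ−1)) = 0.
Feasibility: ΣzᵢKᵢ = 1.172, Σzᵢ/Kᵢ = 1.236 — both > 1, two phases present.
Newton iteration, ψ⁰ = 0.5:
  ψ = 0.500: g = -0.0088, g' = -0.348 → ψ = 0.475
Converged at ψ = 0.475.
Compositions from xᵢ = zᵢ/(1+ψ(Kᵢ−1)), yᵢ = Kᵢxᵢ:
  1: x = 0.259, y = 0.503
  2: x = 0.372, y = 0.349
  3: x = 0.369, y = 0.148

x_2 = 0.372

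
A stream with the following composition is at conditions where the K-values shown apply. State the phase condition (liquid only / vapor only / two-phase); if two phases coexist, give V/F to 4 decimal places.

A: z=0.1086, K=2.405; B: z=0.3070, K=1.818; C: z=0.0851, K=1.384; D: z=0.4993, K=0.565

two-phase, V/F = 0.5522

ΣzᵢKᵢ = 1.2192; Σzᵢ/Kᵢ = 1.1592.
Both exceed 1, so a two-phase solution exists.
Iterate (Newton) starting at ψ = 0.5:
  ψ = 0.5000: g = 0.01770, g' = -0.3406 → ψ = 0.5520
  ψ = 0.5520: g = 0.00008, g' = -0.3377 → ψ = 0.5522
Converged at ψ = 0.5522.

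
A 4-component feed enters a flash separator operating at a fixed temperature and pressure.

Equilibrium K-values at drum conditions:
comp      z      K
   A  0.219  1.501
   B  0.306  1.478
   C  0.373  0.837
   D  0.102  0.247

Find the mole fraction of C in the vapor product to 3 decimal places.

Let ψ = V/F and solve Σ zᵢ(Kᵢ−1)/(1+ψ(Kᵢ−1)) = 0.
g(0) = ΣzᵢKᵢ − 1 = 0.118 and g(1) = 1 − Σzᵢ/Kᵢ = -0.212, so a root lies in (0, 1).
Newton iteration, ψ⁰ = 0.66:
  ψ = 0.660: g = -0.0272, g' = -0.312 → ψ = 0.573
  ψ = 0.573: g = -0.0021, g' = -0.267 → ψ = 0.565
Converged at ψ = 0.565.
Compositions from xᵢ = zᵢ/(1+ψ(Kᵢ−1)), yᵢ = Kᵢxᵢ:
  A: x = 0.171, y = 0.256
  B: x = 0.241, y = 0.356
  C: x = 0.411, y = 0.344
  D: x = 0.178, y = 0.044

y_C = 0.344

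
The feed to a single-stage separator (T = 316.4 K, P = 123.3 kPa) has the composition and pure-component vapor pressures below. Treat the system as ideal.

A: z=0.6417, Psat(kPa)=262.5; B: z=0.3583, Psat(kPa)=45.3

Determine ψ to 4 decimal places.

ψ = 0.6970

Raoult's law: Kᵢ = Pᵢˢᵃᵗ/P = Pᵢˢᵃᵗ/123.3.
  K_A = 262.5/123.3 = 2.128954, K_B = 45.3/123.3 = 0.367397
Rachford–Rice: g(ψ) = Σ zᵢ(Kᵢ−1)/(1+ψ(Kᵢ−1)) = 0.
Feasibility: ΣzᵢKᵢ = 1.4978, Σzᵢ/Kᵢ = 1.2767 — both > 1, two phases present.
Binary case is linear: z₁(K₁−1)(1+ψ(K₂−1)) + z₂(K₂−1)(1+ψ(K₁−1)) = 0
⇒ ψ = [z₁(K₁−1)+z₂(K₂−1)] / [−(K₁−1)(K₂−1)] = 0.49779/0.71418 = 0.6970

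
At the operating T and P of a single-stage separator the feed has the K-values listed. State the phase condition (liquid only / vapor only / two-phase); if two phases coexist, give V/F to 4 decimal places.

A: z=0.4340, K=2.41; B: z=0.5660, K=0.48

two-phase, V/F = 0.4332

ΣzᵢKᵢ = 1.3176; Σzᵢ/Kᵢ = 1.3592.
Both exceed 1, so a two-phase solution exists.
Binary case is linear: z₁(K₁−1)(1+ψ(K₂−1)) + z₂(K₂−1)(1+ψ(K₁−1)) = 0
⇒ ψ = [z₁(K₁−1)+z₂(K₂−1)] / [−(K₁−1)(K₂−1)] = 0.31762/0.73320 = 0.4332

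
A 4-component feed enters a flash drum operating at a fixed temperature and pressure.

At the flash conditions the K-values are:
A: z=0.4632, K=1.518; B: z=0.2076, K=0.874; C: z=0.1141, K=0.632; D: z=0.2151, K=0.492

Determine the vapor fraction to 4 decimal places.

ψ = 0.3225

Rachford–Rice: g(ψ) = Σ zᵢ(Kᵢ−1)/(1+ψ(Kᵢ−1)) = 0.
Feasibility: ΣzᵢKᵢ = 1.0625, Σzᵢ/Kᵢ = 1.1604 — both > 1, two phases present.
Iterate (Newton) starting at ψ = 0.5:
  ψ = 0.5000: g = -0.03527, g' = -0.2051 → ψ = 0.3280
  ψ = 0.3280: g = -0.00107, g' = -0.1943 → ψ = 0.3225
Converged at ψ = 0.3225.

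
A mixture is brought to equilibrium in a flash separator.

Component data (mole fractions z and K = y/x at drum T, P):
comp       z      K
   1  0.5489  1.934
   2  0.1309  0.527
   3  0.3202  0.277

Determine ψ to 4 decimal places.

Material balance + equilibrium reduce to Σ zᵢ(Kᵢ−1)/(1+ψ(Kᵢ−1)) = 0.
Feasibility: ΣzᵢKᵢ = 1.2193, Σzᵢ/Kᵢ = 1.6882 — both > 1, two phases present.
Newton–Raphson from ψ = 0.5:
  ψ = 0.5000: g = -0.09420, g' = -0.6833 → ψ = 0.3621
  ψ = 0.3621: g = -0.00524, g' = -0.6172 → ψ = 0.3537
  ψ = 0.3537: g = -0.00001, g' = -0.6149 → ψ = 0.3536
Converged at ψ = 0.3536.

ψ = 0.3536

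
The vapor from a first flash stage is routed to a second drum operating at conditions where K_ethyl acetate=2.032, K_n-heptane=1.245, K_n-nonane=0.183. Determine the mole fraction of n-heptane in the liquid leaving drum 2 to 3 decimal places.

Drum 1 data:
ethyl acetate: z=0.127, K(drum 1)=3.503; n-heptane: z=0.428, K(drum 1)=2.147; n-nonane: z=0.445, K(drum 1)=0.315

x_n-heptane (drum 2) = 0.531

Drum 1:
Newton–Raphson from ψ₁ = 0.38:
  ψ₁ = 0.380: g = 0.0927, g' = -0.864 → ψ₁ = 0.487
  ψ₁ = 0.487: g = 0.0005, g' = -0.864 → ψ₁ = 0.488
Converged at ψ₁ = 0.488.
Drum-1 compositions:
  ethyl acetate: x = 0.057, y = 0.200
  n-heptane: x = 0.274, y = 0.589
  n-nonane: x = 0.668, y = 0.211
Drum-2 feed = drum-1 vapor: z₂ = (0.2003, 0.5892, 0.2105).
Drum 2:
Newton iteration, ψ₂⁰ = 0.5:
  ψ₂ = 0.500: g = -0.0259, g' = -0.523 → ψ₂ = 0.450
  ψ₂ = 0.450: g = -0.0011, g' = -0.480 → ψ₂ = 0.448
Converged at ψ₂ = 0.448.
  ethyl acetate: x = 0.137, y = 0.278
  n-heptane: x = 0.531, y = 0.661
  n-nonane: x = 0.332, y = 0.061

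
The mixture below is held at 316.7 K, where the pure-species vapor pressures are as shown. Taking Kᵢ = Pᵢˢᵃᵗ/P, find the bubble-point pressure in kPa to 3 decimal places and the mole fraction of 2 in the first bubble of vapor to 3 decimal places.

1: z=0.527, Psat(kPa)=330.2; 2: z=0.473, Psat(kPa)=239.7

At the bubble point ψ → 0, so ΣzᵢKᵢ = 1 with Kᵢ = Pᵢˢᵃᵗ/P ⇒ P = ΣzᵢPᵢˢᵃᵗ.
P = 0.527·330.2 + 0.473·239.7 = 287.394 kPa
yᵢ = zᵢPᵢˢᵃᵗ/P ⇒ y_2 = 0.473·239.7/287.394 = 0.395

Pbub = 287.394 kPa, y_2 = 0.395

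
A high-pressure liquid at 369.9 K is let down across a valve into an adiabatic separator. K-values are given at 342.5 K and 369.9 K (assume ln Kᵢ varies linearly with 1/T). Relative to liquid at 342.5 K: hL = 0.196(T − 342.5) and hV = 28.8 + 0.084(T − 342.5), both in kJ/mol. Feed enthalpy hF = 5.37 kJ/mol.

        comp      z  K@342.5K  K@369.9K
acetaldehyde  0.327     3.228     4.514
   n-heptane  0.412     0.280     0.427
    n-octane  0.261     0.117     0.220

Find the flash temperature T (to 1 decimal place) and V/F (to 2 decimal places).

Adiabatic flash: solve Rachford–Rice at each trial T, then check hF = ψ·hV(T) + (1−ψ)·hL(T).
  T = 342.5 K: K = (3.228, 0.280, 0.117), RR gives ψ = 0.115, H_out = 3.313 kJ/mol
  T = 369.9 K: K = (4.514, 0.427, 0.220), RR gives ψ = 0.306, H_out = 13.245 kJ/mol
  T = 356.2 K: K = (3.842, 0.349, 0.162), RR gives ψ = 0.214, H_out = 8.514 kJ/mol
  T = 349.4 K: K = (3.530, 0.313, 0.138), RR gives ψ = 0.167, H_out = 6.021 kJ/mol
  T = 345.9 K: K = (3.375, 0.296, 0.127), RR gives ψ = 0.141, H_out = 4.675 kJ/mol
  T = 347.6 K: K = (3.450, 0.304, 0.133), RR gives ψ = 0.154, H_out = 5.335 kJ/mol
Linear interpolation between T = 347.6 (H_out = 5.335) and T = 349.4 (H_out = 6.021) on hF = 5.37 gives T ≈ 347.7 K, at which ψ = 0.15.

T = 347.7 K, V/F = 0.15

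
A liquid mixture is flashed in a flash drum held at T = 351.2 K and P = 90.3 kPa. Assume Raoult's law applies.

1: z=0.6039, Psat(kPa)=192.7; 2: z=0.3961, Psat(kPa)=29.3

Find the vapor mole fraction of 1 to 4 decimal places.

Raoult's law: Kᵢ = Pᵢˢᵃᵗ/P = Pᵢˢᵃᵗ/90.3.
  K_1 = 192.7/90.3 = 2.133998, K_2 = 29.3/90.3 = 0.324474
Newton–Raphson from ψ = 0.5:
  ψ = 0.5000: g = 0.03298, g' = -0.7284 → ψ = 0.5453
  ψ = 0.5453: g = -0.00045, g' = -0.7496 → ψ = 0.5447
Converged at ψ = 0.5447.
Compositions from xᵢ = zᵢ/(1+ψ(Kᵢ−1)), yᵢ = Kᵢxᵢ:
  1: x = 0.3733, y = 0.7967
  2: x = 0.6267, y = 0.2033

y_1 = 0.7967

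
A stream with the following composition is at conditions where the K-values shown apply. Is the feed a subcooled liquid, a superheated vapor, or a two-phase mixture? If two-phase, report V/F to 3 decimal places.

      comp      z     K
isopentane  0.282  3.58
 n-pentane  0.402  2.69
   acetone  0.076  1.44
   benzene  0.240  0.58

superheated vapor

ΣzᵢKᵢ = 2.340; Σzᵢ/Kᵢ = 0.695.
Since Σzᵢ/Kᵢ < 1 the mixture is above its dew point — single vapor phase.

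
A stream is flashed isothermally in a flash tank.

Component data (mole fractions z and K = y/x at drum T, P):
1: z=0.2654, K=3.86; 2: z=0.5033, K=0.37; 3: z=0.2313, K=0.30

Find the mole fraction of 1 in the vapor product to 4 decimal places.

y_1 = 0.7168

Let ψ = V/F and solve Σ zᵢ(Kᵢ−1)/(1+ψ(Kᵢ−1)) = 0.
Check two-phase: ΣzᵢKᵢ = 1.2801 > 1 and Σzᵢ/Kᵢ = 2.2000 > 1, so g(0) = 0.2801 > 0 and g(1) = -1.2000 < 0.
Iterate (Newton) starting at ψ = 0.52:
  ψ = 0.5200: g = -0.42096, g' = -1.0729 → ψ = 0.1277
  ψ = 0.1277: g = 0.03342, g' = -1.5378 → ψ = 0.1494
  ψ = 0.1494: g = 0.00097, g' = -1.4505 → ψ = 0.1501
Converged at ψ = 0.1501.
Compositions from xᵢ = zᵢ/(1+ψ(Kᵢ−1)), yᵢ = Kᵢxᵢ:
  1: x = 0.1857, y = 0.7168
  2: x = 0.5559, y = 0.2057
  3: x = 0.2584, y = 0.0775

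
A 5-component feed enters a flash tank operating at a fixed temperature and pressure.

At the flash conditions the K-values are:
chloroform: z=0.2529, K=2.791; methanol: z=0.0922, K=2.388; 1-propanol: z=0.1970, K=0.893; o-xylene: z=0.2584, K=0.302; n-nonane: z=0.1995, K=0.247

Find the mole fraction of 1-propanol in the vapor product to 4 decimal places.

y_1-propanol = 0.1804

Material balance + equilibrium reduce to Σ zᵢ(Kᵢ−1)/(1+ψ(Kᵢ−1)) = 0.
Feasibility: ΣzᵢKᵢ = 1.2293, Σzᵢ/Kᵢ = 2.0131 — both > 1, two phases present.
Iterate (Newton) starting at ψ = 0.5:
  ψ = 0.5000: g = -0.22576, g' = -0.8782 → ψ = 0.2429
  ψ = 0.2429: g = -0.01137, g' = -0.8476 → ψ = 0.2295
  ψ = 0.2295: g = 0.00005, g' = -0.8558 → ψ = 0.2296
Converged at ψ = 0.2296.
Compositions from xᵢ = zᵢ/(1+ψ(Kᵢ−1)), yᵢ = Kᵢxᵢ:
  chloroform: x = 0.1792, y = 0.5002
  methanol: x = 0.0699, y = 0.1670
  1-propanol: x = 0.2020, y = 0.1804
  o-xylene: x = 0.3077, y = 0.0929
  n-nonane: x = 0.2412, y = 0.0596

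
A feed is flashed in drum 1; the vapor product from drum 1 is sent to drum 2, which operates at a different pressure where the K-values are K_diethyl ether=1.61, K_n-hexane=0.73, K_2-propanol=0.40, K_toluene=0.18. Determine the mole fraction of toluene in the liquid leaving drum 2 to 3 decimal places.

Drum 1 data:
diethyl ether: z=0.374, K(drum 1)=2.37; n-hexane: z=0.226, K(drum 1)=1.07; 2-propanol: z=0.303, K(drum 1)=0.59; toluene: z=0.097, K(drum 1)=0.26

x_toluene (drum 2) = 0.053

Drum 1:
Material balance + equilibrium reduce to Σ zᵢ(Kᵢ−1)/(1+ψ₁(Kᵢ−1)) = 0.
Check two-phase: ΣzᵢKᵢ = 1.332 > 1 and Σzᵢ/Kᵢ = 1.256 > 1, so g(0) = 0.332 > 0 and g(1) = -0.256 < 0.
Newton–Raphson from ψ₁ = 0.5:
  ψ₁ = 0.500: g = 0.0492, g' = -0.463 → ψ₁ = 0.606
  ψ₁ = 0.606: g = -0.0004, g' = -0.475 → ψ₁ = 0.605
Converged at ψ₁ = 0.605.
Drum-1 compositions:
  diethyl ether: x = 0.204, y = 0.485
  n-hexane: x = 0.217, y = 0.232
  2-propanol: x = 0.403, y = 0.238
  toluene: x = 0.176, y = 0.046
Drum-2 feed = drum-1 vapor: z₂ = (0.4845, 0.2320, 0.2378, 0.0457).
Drum 2:
Rachford–Rice: g(ψ₂) = Σ zᵢ(Kᵢ−1)/(1+ψ₂(Kᵢ−1)) = 0.
Check two-phase: ΣzᵢKᵢ = 1.053 > 1 and Σzᵢ/Kᵢ = 1.467 > 1, so g(0) = 0.053 > 0 and g(1) = -0.467 < 0.
Iterate (Newton) starting at ψ₂ = 0.31:
  ψ₂ = 0.310: g = -0.0453, g' = -0.332 → ψ₂ = 0.174
  ψ₂ = 0.174: g = -0.0014, g' = -0.314 → ψ₂ = 0.169
Converged at ψ₂ = 0.169.
  diethyl ether: x = 0.439, y = 0.707
  n-hexane: x = 0.243, y = 0.177
  2-propanol: x = 0.265, y = 0.106
  toluene: x = 0.053, y = 0.010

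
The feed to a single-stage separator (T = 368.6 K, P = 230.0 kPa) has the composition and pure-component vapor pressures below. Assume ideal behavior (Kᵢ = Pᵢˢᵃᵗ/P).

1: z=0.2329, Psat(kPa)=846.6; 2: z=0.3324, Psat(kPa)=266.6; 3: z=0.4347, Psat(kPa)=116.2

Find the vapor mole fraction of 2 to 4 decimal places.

y_2 = 0.3537

Raoult's law: Kᵢ = Pᵢˢᵃᵗ/P = Pᵢˢᵃᵗ/230.0.
  K_1 = 846.6/230.0 = 3.680870, K_2 = 266.6/230.0 = 1.159130, K_3 = 116.2/230.0 = 0.505217
Let ψ = V/F and solve Σ zᵢ(Kᵢ−1)/(1+ψ(Kᵢ−1)) = 0.
Check two-phase: ΣzᵢKᵢ = 1.4622 > 1 and Σzᵢ/Kᵢ = 1.2105 > 1, so g(0) = 0.4622 > 0 and g(1) = -0.2105 < 0.
Newton–Raphson from ψ = 0.5:
  ψ = 0.5000: g = 0.02999, g' = -0.5007 → ψ = 0.5599
  ψ = 0.5599: g = 0.00072, g' = -0.4783 → ψ = 0.5614
Converged at ψ = 0.5614.
Compositions from xᵢ = zᵢ/(1+ψ(Kᵢ−1)), yᵢ = Kᵢxᵢ:
  1: x = 0.0930, y = 0.3422
  2: x = 0.3051, y = 0.3537
  3: x = 0.6019, y = 0.3041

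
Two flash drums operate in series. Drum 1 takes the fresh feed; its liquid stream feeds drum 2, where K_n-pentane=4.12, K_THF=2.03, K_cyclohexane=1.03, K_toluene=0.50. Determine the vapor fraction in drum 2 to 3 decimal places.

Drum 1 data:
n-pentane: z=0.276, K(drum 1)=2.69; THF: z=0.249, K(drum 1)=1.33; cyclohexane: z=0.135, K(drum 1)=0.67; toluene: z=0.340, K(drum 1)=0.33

Drum 1:
Let ψ₁ = V/F and solve Σ zᵢ(Kᵢ−1)/(1+ψ₁(Kᵢ−1)) = 0.
Feasibility: ΣzᵢKᵢ = 1.276, Σzᵢ/Kᵢ = 1.522 — both > 1, two phases present.
Iterate (Newton) starting at ψ₁ = 0.69:
  ψ₁ = 0.690: g = -0.1991, g' = -0.739 → ψ₁ = 0.420
  ψ₁ = 0.420: g = -0.0240, g' = -0.606 → ψ₁ = 0.381
Converged at ψ₁ = 0.381.
Drum-1 compositions:
  n-pentane: x = 0.168, y = 0.452
  THF: x = 0.221, y = 0.294
  cyclohexane: x = 0.154, y = 0.103
  toluene: x = 0.456, y = 0.151
Drum-2 feed = drum-1 liquid: z₂ = (0.1679, 0.2212, 0.1544, 0.4565).
Drum 2:
Rachford–Rice: g(ψ₂) = Σ zᵢ(Kᵢ−1)/(1+ψ₂(Kᵢ−1)) = 0.
Feasibility: ΣzᵢKᵢ = 1.528, Σzᵢ/Kᵢ = 1.213 — both > 1, two phases present.
Newton iteration, ψ₂⁰ = 0.62:
  ψ₂ = 0.620: g = -0.0086, g' = -0.517 → ψ₂ = 0.603
Converged at ψ₂ = 0.603.
  n-pentane: x = 0.058, y = 0.240
  THF: x = 0.136, y = 0.277
  cyclohexane: x = 0.152, y = 0.156
  toluene: x = 0.654, y = 0.327

V/F (drum 2) = 0.603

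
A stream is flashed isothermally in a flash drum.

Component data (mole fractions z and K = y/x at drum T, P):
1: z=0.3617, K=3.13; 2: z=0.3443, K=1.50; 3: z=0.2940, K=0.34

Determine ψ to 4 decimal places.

Let ψ = V/F and solve Σ zᵢ(Kᵢ−1)/(1+ψ(Kᵢ−1)) = 0.
g(0) = ΣzᵢKᵢ − 1 = 0.7485 and g(1) = 1 − Σzᵢ/Kᵢ = -0.2098, so a root lies in (0, 1).
Newton iteration, ψ⁰ = 0.51:
  ψ = 0.5100: g = 0.21395, g' = -0.7227 → ψ = 0.8061
  ψ = 0.8061: g = -0.00836, g' = -0.8508 → ψ = 0.7962
Converged at ψ = 0.7962.

ψ = 0.7962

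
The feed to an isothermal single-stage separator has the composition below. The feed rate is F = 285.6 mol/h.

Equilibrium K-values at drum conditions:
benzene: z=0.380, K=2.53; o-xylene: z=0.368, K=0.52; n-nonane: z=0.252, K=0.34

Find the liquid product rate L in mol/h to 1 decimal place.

L = 206.1 mol/h

Material balance + equilibrium reduce to Σ zᵢ(Kᵢ−1)/(1+V/F(Kᵢ−1)) = 0.
Check two-phase: ΣzᵢKᵢ = 1.238 > 1 and Σzᵢ/Kᵢ = 1.599 > 1, so g(0) = 0.238 > 0 and g(1) = -0.599 < 0.
Newton–Raphson from V/F = 0.5:
  V/F = 0.500: g = -0.1513, g' = -0.677 → V/F = 0.277
  V/F = 0.277: g = 0.0014, g' = -0.716 → V/F = 0.279
Converged at V/F = 0.279.
Then V = V/F·F = 0.2785·285.6 = 79.5 mol/h and L = F − V = 206.1 mol/h.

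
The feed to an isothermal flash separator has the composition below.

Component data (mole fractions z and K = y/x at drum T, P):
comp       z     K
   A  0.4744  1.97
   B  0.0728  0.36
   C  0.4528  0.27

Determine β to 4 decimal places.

Rachford–Rice: g(β) = Σ zᵢ(Kᵢ−1)/(1+β(Kᵢ−1)) = 0.
Feasibility: ΣzᵢKᵢ = 1.0830, Σzᵢ/Kᵢ = 2.1201 — both > 1, two phases present.
Newton iteration, β⁰ = 0.5:
  β = 0.5000: g = -0.27918, g' = -0.8653 → β = 0.1774
  β = 0.1774: g = -0.03964, g' = -0.6813 → β = 0.1192
Converged at β = 0.1192.

β = 0.1192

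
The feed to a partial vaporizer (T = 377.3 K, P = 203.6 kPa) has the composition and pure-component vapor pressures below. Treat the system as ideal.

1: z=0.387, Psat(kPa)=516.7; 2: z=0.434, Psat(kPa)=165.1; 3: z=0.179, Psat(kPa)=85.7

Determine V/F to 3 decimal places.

Raoult's law: Kᵢ = Pᵢˢᵃᵗ/P = Pᵢˢᵃᵗ/203.6.
  K_1 = 516.7/203.6 = 2.53782, K_2 = 165.1/203.6 = 0.81090, K_3 = 85.7/203.6 = 0.42092
Material balance + equilibrium reduce to Σ zᵢ(Kᵢ−1)/(1+V/F(Kᵢ−1)) = 0.
Check two-phase: ΣzᵢKᵢ = 1.409 > 1 and Σzᵢ/Kᵢ = 1.113 > 1, so g(0) = 0.409 > 0 and g(1) = -0.113 < 0.
Newton iteration, V/F⁰ = 0.57:
  V/F = 0.570: g = 0.0704, g' = -0.413 → V/F = 0.740
  V/F = 0.740: g = 0.0014, g' = -0.405 → V/F = 0.744
Converged at V/F = 0.744.

V/F = 0.744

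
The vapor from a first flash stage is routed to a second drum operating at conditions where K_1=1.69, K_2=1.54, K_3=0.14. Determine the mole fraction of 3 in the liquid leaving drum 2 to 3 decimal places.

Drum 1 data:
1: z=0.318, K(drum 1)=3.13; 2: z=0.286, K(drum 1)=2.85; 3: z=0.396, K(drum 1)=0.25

Drum 1:
Rachford–Rice: g(ψ₁) = Σ zᵢ(Kᵢ−1)/(1+ψ₁(Kᵢ−1)) = 0.
g(0) = ΣzᵢKᵢ − 1 = 0.909 and g(1) = 1 − Σzᵢ/Kᵢ = -0.786, so a root lies in (0, 1).
Newton–Raphson from ψ₁ = 0.47:
  ψ₁ = 0.470: g = 0.1628, g' = -1.172 → ψ₁ = 0.609
  ψ₁ = 0.609: g = -0.0030, g' = -1.245 → ψ₁ = 0.607
Converged at ψ₁ = 0.607.
Drum-1 compositions:
  1: x = 0.139, y = 0.434
  2: x = 0.135, y = 0.384
  3: x = 0.726, y = 0.182
Drum-2 feed = drum-1 vapor: z₂ = (0.4343, 0.3841, 0.1816).
Drum 2:
Let ψ₂ = V/F and solve Σ zᵢ(Kᵢ−1)/(1+ψ₂(Kᵢ−1)) = 0.
Check two-phase: ΣzᵢKᵢ = 1.351 > 1 and Σzᵢ/Kᵢ = 1.804 > 1, so g(0) = 0.351 > 0 and g(1) = -0.804 < 0.
Newton iteration, ψ₂⁰ = 0.56:
  ψ₂ = 0.560: g = 0.0741, g' = -0.673 → ψ₂ = 0.670
  ψ₂ = 0.670: g = -0.0113, g' = -0.905 → ψ₂ = 0.657
Converged at ψ₂ = 0.657.
  1: x = 0.299, y = 0.505
  2: x = 0.283, y = 0.437
  3: x = 0.418, y = 0.058

x_3 (drum 2) = 0.418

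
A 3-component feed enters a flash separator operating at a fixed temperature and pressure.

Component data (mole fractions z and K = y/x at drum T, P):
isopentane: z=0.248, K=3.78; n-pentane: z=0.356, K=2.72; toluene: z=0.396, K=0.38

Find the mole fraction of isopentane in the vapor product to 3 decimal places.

Material balance + equilibrium reduce to Σ zᵢ(Kᵢ−1)/(1+β(Kᵢ−1)) = 0.
g(0) = ΣzᵢKᵢ − 1 = 1.056 and g(1) = 1 − Σzᵢ/Kᵢ = -0.239, so a root lies in (0, 1).
Newton iteration, β⁰ = 0.5:
  β = 0.500: g = 0.2618, g' = -0.960 → β = 0.773
  β = 0.773: g = 0.0105, g' = -0.949 → β = 0.784
Converged at β = 0.784.
Compositions from xᵢ = zᵢ/(1+β(Kᵢ−1)), yᵢ = Kᵢxᵢ:
  isopentane: x = 0.078, y = 0.295
  n-pentane: x = 0.152, y = 0.412
  toluene: x = 0.770, y = 0.293

y_isopentane = 0.295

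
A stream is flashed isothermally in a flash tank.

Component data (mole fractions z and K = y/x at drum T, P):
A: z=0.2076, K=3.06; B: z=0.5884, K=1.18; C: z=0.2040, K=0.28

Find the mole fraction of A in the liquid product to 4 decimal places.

Let ψ = V/F and solve Σ zᵢ(Kᵢ−1)/(1+ψ(Kᵢ−1)) = 0.
Check two-phase: ΣzᵢKᵢ = 1.3867 > 1 and Σzᵢ/Kᵢ = 1.2951 > 1, so g(0) = 0.3867 > 0 and g(1) = -0.2951 < 0.
Newton iteration, ψ⁰ = 0.52:
  ψ = 0.5200: g = 0.06854, g' = -0.4915 → ψ = 0.6595
  ψ = 0.6595: g = -0.00367, g' = -0.5570 → ψ = 0.6529
  ψ = 0.6529: g = -0.00002, g' = -0.5521 → ψ = 0.6528
Converged at ψ = 0.6528.
Compositions from xᵢ = zᵢ/(1+ψ(Kᵢ−1)), yᵢ = Kᵢxᵢ:
  A: x = 0.0885, y = 0.2709
  B: x = 0.5265, y = 0.6213
  C: x = 0.3849, y = 0.1078

x_A = 0.0885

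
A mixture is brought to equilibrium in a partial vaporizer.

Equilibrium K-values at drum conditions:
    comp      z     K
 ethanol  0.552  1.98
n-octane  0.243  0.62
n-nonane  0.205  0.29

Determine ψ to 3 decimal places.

Rachford–Rice: g(ψ) = Σ zᵢ(Kᵢ−1)/(1+ψ(Kᵢ−1)) = 0.
Feasibility: ΣzᵢKᵢ = 1.303, Σzᵢ/Kᵢ = 1.378 — both > 1, two phases present.
Newton iteration, ψ⁰ = 0.5:
  ψ = 0.500: g = 0.0234, g' = -0.541 → ψ = 0.543
Converged at ψ = 0.543.

ψ = 0.543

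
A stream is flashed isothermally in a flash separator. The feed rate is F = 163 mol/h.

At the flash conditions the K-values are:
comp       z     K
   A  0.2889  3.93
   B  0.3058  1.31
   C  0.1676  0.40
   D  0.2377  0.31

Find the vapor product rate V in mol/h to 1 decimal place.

V = 87.8 mol/h

Iterate (Newton) starting at β = 0.63:
  β = 0.6300: g = -0.07506, g' = -0.8369 → β = 0.5403
  β = 0.5403: g = -0.00141, g' = -0.8131 → β = 0.5386
Converged at β = 0.5386.
Then V = β·F = 0.5386·163 = 87.8 mol/h and L = F − V = 75.2 mol/h.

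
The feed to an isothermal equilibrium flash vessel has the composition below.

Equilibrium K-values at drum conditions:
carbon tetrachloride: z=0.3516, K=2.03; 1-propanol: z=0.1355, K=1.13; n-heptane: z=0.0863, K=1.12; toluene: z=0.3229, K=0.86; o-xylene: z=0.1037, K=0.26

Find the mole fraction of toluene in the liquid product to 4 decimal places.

Rachford–Rice: g(ψ) = Σ zᵢ(Kᵢ−1)/(1+ψ(Kᵢ−1)) = 0.
Check two-phase: ΣzᵢKᵢ = 1.2682 > 1 and Σzᵢ/Kᵢ = 1.1445 > 1, so g(0) = 0.2682 > 0 and g(1) = -0.1445 < 0.
Newton iteration, ψ⁰ = 0.53:
  ψ = 0.5300: g = 0.08540, g' = -0.3203 → ψ = 0.7966
  ψ = 0.7966: g = -0.01348, g' = -0.4605 → ψ = 0.7674
  ψ = 0.7674: g = -0.00044, g' = -0.4313 → ψ = 0.7663
Converged at ψ = 0.7663.
Compositions from xᵢ = zᵢ/(1+ψ(Kᵢ−1)), yᵢ = Kᵢxᵢ:
  carbon tetrachloride: x = 0.1965, y = 0.3989
  1-propanol: x = 0.1232, y = 0.1392
  n-heptane: x = 0.0790, y = 0.0885
  toluene: x = 0.3617, y = 0.3111
  o-xylene: x = 0.2395, y = 0.0623

x_toluene = 0.3617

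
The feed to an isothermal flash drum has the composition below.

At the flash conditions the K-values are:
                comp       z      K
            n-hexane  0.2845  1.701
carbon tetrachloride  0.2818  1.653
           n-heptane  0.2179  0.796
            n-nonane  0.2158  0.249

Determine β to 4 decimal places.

Rachford–Rice: g(β) = Σ zᵢ(Kᵢ−1)/(1+β(Kᵢ−1)) = 0.
Feasibility: ΣzᵢKᵢ = 1.1769, Σzᵢ/Kᵢ = 1.4781 — both > 1, two phases present.
Iterate (Newton) starting at β = 0.5:
  β = 0.5000: g = -0.02262, g' = -0.4683 → β = 0.4517
  β = 0.4517: g = -0.00066, g' = -0.4421 → β = 0.4502
Converged at β = 0.4502.

β = 0.4502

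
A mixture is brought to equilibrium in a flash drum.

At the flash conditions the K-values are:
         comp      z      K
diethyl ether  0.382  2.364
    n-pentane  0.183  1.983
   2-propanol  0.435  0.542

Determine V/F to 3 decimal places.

V/F = 0.879

Rachford–Rice: g(V/F) = Σ zᵢ(Kᵢ−1)/(1+V/F(Kᵢ−1)) = 0.
g(0) = ΣzᵢKᵢ − 1 = 0.502 and g(1) = 1 − Σzᵢ/Kᵢ = -0.056, so a root lies in (0, 1).
Newton iteration, V/F⁰ = 0.63:
  V/F = 0.630: g = 0.1113, g' = -0.453 → V/F = 0.876
  V/F = 0.876: g = 0.0015, g' = -0.453 → V/F = 0.879
Converged at V/F = 0.879.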